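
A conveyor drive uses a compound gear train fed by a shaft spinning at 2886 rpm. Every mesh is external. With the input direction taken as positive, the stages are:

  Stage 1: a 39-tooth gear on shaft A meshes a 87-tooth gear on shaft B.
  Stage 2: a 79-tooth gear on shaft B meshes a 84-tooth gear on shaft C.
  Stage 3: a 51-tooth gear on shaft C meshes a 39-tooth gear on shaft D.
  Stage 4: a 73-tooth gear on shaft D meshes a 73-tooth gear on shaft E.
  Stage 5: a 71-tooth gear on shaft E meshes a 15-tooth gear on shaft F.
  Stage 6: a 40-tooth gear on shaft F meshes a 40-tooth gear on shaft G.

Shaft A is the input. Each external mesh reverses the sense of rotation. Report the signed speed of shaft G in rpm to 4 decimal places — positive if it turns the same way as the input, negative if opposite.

+7531.1647 rpm (same as input, |ω| = 7531.1647 rpm)

Stage 1 [39T→87T]: ω = 2886.0000×39/87 = 1293.7241 rpm, dir flips to −; running = −1293.7241
Stage 2 [79T→84T]: ω = 1293.7241×79/84 = 1216.7167 rpm, dir flips to +; running = +1216.7167
Stage 3 [51T→39T]: ω = 1216.7167×51/39 = 1591.0911 rpm, dir flips to −; running = −1591.0911
Stage 4 [73T→73T]: ω = 1591.0911×73/73 = 1591.0911 rpm, dir flips to +; running = +1591.0911
Stage 5 [71T→15T]: ω = 1591.0911×71/15 = 7531.1647 rpm, dir flips to −; running = −7531.1647
Stage 6 [40T→40T]: ω = 7531.1647×40/40 = 7531.1647 rpm, dir flips to +; running = +7531.1647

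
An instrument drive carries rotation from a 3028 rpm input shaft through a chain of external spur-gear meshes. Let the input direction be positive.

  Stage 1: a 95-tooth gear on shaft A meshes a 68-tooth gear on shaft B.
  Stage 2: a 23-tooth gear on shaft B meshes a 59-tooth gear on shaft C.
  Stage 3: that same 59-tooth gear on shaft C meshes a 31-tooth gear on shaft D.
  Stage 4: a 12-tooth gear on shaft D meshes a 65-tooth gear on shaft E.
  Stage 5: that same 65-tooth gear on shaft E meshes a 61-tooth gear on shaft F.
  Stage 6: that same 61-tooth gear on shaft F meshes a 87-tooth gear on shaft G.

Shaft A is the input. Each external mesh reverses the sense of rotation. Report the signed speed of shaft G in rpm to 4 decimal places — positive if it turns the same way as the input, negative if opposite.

Stage 1 [95T→68T]: ω = 3028.0000×95/68 = 4230.2941 rpm, dir flips to −; running = −4230.2941
Stage 2 [23T→59T]: ω = 4230.2941×23/59 = 1649.0977 rpm, dir flips to +; running = +1649.0977
Stage 3 [59T→31T]: ω = 1649.0977×59/31 = 3138.6053 rpm, dir flips to −; running = −3138.6053
Stage 4 [12T→65T]: ω = 3138.6053×12/65 = 579.4348 rpm, dir flips to +; running = +579.4348
Stage 5 [65T→61T]: ω = 579.4348×65/61 = 617.4306 rpm, dir flips to −; running = −617.4306
Stage 6 [61T→87T]: ω = 617.4306×61/87 = 432.9111 rpm, dir flips to +; running = +432.9111

+432.9111 rpm (same as input, |ω| = 432.9111 rpm)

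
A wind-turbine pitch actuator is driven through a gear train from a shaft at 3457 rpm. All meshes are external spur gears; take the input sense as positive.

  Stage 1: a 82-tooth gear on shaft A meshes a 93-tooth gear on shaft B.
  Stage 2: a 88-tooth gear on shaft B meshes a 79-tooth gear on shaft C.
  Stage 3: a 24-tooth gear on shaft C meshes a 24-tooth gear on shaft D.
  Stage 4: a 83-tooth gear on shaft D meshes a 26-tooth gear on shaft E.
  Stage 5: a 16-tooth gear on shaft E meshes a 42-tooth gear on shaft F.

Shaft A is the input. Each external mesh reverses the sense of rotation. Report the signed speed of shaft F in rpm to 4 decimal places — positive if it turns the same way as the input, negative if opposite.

Stage 1 [82T→93T]: ω = 3457.0000×82/93 = 3048.1075 rpm, dir flips to −; running = −3048.1075
Stage 2 [88T→79T]: ω = 3048.1075×88/79 = 3395.3603 rpm, dir flips to +; running = +3395.3603
Stage 3 [24T→24T]: ω = 3395.3603×24/24 = 3395.3603 rpm, dir flips to −; running = −3395.3603
Stage 4 [83T→26T]: ω = 3395.3603×83/26 = 10839.0347 rpm, dir flips to +; running = +10839.0347
Stage 5 [16T→42T]: ω = 10839.0347×16/42 = 4129.1561 rpm, dir flips to −; running = −4129.1561

-4129.1561 rpm (opposite to input, |ω| = 4129.1561 rpm)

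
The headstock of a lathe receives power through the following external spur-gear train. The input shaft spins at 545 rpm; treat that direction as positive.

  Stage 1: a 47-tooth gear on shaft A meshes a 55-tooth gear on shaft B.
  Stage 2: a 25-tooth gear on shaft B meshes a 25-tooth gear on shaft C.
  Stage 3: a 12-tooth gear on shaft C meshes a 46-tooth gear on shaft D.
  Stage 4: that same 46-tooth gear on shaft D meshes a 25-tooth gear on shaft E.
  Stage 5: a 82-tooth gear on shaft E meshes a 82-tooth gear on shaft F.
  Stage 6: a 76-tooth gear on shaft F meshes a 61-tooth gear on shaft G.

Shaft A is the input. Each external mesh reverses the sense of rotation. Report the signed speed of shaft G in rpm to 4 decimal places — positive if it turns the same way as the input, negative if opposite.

+278.5202 rpm (same as input, |ω| = 278.5202 rpm)

Stage 1 [47T→55T]: ω = 545.0000×47/55 = 465.7273 rpm, dir flips to −; running = −465.7273
Stage 2 [25T→25T]: ω = 465.7273×25/25 = 465.7273 rpm, dir flips to +; running = +465.7273
Stage 3 [12T→46T]: ω = 465.7273×12/46 = 121.4941 rpm, dir flips to −; running = −121.4941
Stage 4 [46T→25T]: ω = 121.4941×46/25 = 223.5491 rpm, dir flips to +; running = +223.5491
Stage 5 [82T→82T]: ω = 223.5491×82/82 = 223.5491 rpm, dir flips to −; running = −223.5491
Stage 6 [76T→61T]: ω = 223.5491×76/61 = 278.5202 rpm, dir flips to +; running = +278.5202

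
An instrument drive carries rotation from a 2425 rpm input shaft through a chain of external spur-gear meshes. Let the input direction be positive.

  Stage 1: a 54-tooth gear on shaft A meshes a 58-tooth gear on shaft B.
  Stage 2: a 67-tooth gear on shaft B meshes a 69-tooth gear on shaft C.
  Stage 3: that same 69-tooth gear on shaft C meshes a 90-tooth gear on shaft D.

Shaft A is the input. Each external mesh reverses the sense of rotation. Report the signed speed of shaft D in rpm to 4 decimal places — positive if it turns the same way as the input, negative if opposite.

-1680.7759 rpm (opposite to input, |ω| = 1680.7759 rpm)

Stage 1 [54T→58T]: ω = 2425.0000×54/58 = 2257.7586 rpm, dir flips to −; running = −2257.7586
Stage 2 [67T→69T]: ω = 2257.7586×67/69 = 2192.3163 rpm, dir flips to +; running = +2192.3163
Stage 3 [69T→90T]: ω = 2192.3163×69/90 = 1680.7759 rpm, dir flips to −; running = −1680.7759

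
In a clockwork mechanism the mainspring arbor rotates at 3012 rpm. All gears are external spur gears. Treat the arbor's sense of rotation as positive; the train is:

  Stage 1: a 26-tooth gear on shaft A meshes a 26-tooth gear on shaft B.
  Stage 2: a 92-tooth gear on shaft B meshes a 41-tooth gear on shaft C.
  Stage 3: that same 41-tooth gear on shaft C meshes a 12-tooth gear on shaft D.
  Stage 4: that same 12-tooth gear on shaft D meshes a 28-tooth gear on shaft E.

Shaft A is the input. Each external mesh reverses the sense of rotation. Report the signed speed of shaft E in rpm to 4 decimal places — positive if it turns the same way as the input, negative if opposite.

+9896.5714 rpm (same as input, |ω| = 9896.5714 rpm)

Stage 1 [26T→26T]: ω = 3012.0000×26/26 = 3012.0000 rpm, dir flips to −; running = −3012.0000
Stage 2 [92T→41T]: ω = 3012.0000×92/41 = 6758.6341 rpm, dir flips to +; running = +6758.6341
Stage 3 [41T→12T]: ω = 6758.6341×41/12 = 23092.0000 rpm, dir flips to −; running = −23092.0000
Stage 4 [12T→28T]: ω = 23092.0000×12/28 = 9896.5714 rpm, dir flips to +; running = +9896.5714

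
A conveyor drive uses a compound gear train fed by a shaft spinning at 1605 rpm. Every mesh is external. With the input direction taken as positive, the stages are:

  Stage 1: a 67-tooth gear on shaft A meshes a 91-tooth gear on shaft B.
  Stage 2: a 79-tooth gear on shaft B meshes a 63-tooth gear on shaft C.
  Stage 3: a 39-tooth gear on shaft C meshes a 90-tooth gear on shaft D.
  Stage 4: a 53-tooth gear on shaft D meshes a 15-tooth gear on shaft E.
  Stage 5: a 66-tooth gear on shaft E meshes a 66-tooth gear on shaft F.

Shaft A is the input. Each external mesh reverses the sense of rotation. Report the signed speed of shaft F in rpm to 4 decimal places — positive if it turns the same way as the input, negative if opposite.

Stage 1 [67T→91T]: ω = 1605.0000×67/91 = 1181.7033 rpm, dir flips to −; running = −1181.7033
Stage 2 [79T→63T]: ω = 1181.7033×79/63 = 1481.8184 rpm, dir flips to +; running = +1481.8184
Stage 3 [39T→90T]: ω = 1481.8184×39/90 = 642.1213 rpm, dir flips to −; running = −642.1213
Stage 4 [53T→15T]: ω = 642.1213×53/15 = 2268.8286 rpm, dir flips to +; running = +2268.8286
Stage 5 [66T→66T]: ω = 2268.8286×66/66 = 2268.8286 rpm, dir flips to −; running = −2268.8286

-2268.8286 rpm (opposite to input, |ω| = 2268.8286 rpm)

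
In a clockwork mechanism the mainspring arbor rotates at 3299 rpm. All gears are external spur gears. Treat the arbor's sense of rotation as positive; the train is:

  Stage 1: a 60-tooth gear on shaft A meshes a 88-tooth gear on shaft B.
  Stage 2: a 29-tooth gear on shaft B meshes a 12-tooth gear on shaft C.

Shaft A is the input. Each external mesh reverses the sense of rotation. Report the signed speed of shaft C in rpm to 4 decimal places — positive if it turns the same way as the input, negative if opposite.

Stage 1 [60T→88T]: ω = 3299.0000×60/88 = 2249.3182 rpm, dir flips to −; running = −2249.3182
Stage 2 [29T→12T]: ω = 2249.3182×29/12 = 5435.8523 rpm, dir flips to +; running = +5435.8523

+5435.8523 rpm (same as input, |ω| = 5435.8523 rpm)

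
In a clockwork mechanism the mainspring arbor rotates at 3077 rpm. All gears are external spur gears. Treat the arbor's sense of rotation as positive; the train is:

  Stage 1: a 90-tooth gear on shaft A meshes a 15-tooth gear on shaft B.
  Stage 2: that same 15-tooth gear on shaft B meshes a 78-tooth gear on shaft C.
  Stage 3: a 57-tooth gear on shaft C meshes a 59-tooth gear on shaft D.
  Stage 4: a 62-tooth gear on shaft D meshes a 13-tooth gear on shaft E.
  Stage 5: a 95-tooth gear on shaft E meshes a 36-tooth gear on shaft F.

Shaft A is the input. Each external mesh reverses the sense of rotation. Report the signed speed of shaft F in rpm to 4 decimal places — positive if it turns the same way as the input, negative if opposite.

Stage 1 [90T→15T]: ω = 3077.0000×90/15 = 18462.0000 rpm, dir flips to −; running = −18462.0000
Stage 2 [15T→78T]: ω = 18462.0000×15/78 = 3550.3846 rpm, dir flips to +; running = +3550.3846
Stage 3 [57T→59T]: ω = 3550.3846×57/59 = 3430.0326 rpm, dir flips to −; running = −3430.0326
Stage 4 [62T→13T]: ω = 3430.0326×62/13 = 16358.6170 rpm, dir flips to +; running = +16358.6170
Stage 5 [95T→36T]: ω = 16358.6170×95/36 = 43168.5726 rpm, dir flips to −; running = −43168.5726

-43168.5726 rpm (opposite to input, |ω| = 43168.5726 rpm)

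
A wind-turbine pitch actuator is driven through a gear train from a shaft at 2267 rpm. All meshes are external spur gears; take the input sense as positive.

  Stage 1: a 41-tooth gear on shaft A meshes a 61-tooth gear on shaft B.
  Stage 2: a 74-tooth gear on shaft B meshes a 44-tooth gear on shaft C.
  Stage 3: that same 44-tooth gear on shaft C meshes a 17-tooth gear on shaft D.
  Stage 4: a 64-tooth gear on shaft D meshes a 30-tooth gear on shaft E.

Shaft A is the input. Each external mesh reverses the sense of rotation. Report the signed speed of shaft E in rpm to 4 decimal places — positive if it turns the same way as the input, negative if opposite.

+14149.6944 rpm (same as input, |ω| = 14149.6944 rpm)

Stage 1 [41T→61T]: ω = 2267.0000×41/61 = 1523.7213 rpm, dir flips to −; running = −1523.7213
Stage 2 [74T→44T]: ω = 1523.7213×74/44 = 2562.6222 rpm, dir flips to +; running = +2562.6222
Stage 3 [44T→17T]: ω = 2562.6222×44/17 = 6632.6692 rpm, dir flips to −; running = −6632.6692
Stage 4 [64T→30T]: ω = 6632.6692×64/30 = 14149.6944 rpm, dir flips to +; running = +14149.6944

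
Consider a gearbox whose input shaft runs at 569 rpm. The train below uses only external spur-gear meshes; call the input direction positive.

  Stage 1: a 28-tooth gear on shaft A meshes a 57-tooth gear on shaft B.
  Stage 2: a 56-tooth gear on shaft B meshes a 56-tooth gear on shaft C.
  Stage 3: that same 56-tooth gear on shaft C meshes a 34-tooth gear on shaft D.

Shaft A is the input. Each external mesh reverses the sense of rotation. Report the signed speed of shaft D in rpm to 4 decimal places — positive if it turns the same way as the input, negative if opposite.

-460.3674 rpm (opposite to input, |ω| = 460.3674 rpm)

Stage 1 [28T→57T]: ω = 569.0000×28/57 = 279.5088 rpm, dir flips to −; running = −279.5088
Stage 2 [56T→56T]: ω = 279.5088×56/56 = 279.5088 rpm, dir flips to +; running = +279.5088
Stage 3 [56T→34T]: ω = 279.5088×56/34 = 460.3674 rpm, dir flips to −; running = −460.3674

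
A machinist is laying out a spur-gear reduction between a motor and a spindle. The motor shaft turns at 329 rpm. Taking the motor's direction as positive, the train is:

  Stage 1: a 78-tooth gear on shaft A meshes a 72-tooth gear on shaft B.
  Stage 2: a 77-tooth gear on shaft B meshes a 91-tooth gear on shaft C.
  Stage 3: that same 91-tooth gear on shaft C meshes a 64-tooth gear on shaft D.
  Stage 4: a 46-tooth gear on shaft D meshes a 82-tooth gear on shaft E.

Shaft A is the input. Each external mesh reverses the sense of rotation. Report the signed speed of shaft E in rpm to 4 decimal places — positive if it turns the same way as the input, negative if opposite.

+240.5541 rpm (same as input, |ω| = 240.5541 rpm)

Stage 1 [78T→72T]: ω = 329.0000×78/72 = 356.4167 rpm, dir flips to −; running = −356.4167
Stage 2 [77T→91T]: ω = 356.4167×77/91 = 301.5833 rpm, dir flips to +; running = +301.5833
Stage 3 [91T→64T]: ω = 301.5833×91/64 = 428.8138 rpm, dir flips to −; running = −428.8138
Stage 4 [46T→82T]: ω = 428.8138×46/82 = 240.5541 rpm, dir flips to +; running = +240.5541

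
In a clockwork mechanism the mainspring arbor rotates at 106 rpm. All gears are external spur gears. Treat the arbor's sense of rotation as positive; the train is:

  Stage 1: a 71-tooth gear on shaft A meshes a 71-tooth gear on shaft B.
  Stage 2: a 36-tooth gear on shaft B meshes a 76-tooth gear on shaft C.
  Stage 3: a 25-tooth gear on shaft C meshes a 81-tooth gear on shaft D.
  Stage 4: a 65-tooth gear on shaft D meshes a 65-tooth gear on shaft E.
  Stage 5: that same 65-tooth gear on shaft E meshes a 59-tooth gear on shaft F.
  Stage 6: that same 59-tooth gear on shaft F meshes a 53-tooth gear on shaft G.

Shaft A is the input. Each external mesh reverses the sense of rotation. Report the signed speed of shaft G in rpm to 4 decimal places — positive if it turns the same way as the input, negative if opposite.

+19.0058 rpm (same as input, |ω| = 19.0058 rpm)

Stage 1 [71T→71T]: ω = 106.0000×71/71 = 106.0000 rpm, dir flips to −; running = −106.0000
Stage 2 [36T→76T]: ω = 106.0000×36/76 = 50.2105 rpm, dir flips to +; running = +50.2105
Stage 3 [25T→81T]: ω = 50.2105×25/81 = 15.4971 rpm, dir flips to −; running = −15.4971
Stage 4 [65T→65T]: ω = 15.4971×65/65 = 15.4971 rpm, dir flips to +; running = +15.4971
Stage 5 [65T→59T]: ω = 15.4971×65/59 = 17.0730 rpm, dir flips to −; running = −17.0730
Stage 6 [59T→53T]: ω = 17.0730×59/53 = 19.0058 rpm, dir flips to +; running = +19.0058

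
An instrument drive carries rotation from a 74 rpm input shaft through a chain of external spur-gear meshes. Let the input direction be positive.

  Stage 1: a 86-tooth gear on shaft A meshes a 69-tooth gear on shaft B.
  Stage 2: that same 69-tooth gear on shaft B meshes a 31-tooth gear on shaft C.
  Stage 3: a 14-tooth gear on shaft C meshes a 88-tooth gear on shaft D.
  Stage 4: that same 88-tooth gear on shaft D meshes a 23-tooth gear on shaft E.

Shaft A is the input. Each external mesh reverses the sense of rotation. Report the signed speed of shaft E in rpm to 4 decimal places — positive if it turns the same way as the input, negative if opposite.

Stage 1 [86T→69T]: ω = 74.0000×86/69 = 92.2319 rpm, dir flips to −; running = −92.2319
Stage 2 [69T→31T]: ω = 92.2319×69/31 = 205.2903 rpm, dir flips to +; running = +205.2903
Stage 3 [14T→88T]: ω = 205.2903×14/88 = 32.6598 rpm, dir flips to −; running = −32.6598
Stage 4 [88T→23T]: ω = 32.6598×88/23 = 124.9593 rpm, dir flips to +; running = +124.9593

+124.9593 rpm (same as input, |ω| = 124.9593 rpm)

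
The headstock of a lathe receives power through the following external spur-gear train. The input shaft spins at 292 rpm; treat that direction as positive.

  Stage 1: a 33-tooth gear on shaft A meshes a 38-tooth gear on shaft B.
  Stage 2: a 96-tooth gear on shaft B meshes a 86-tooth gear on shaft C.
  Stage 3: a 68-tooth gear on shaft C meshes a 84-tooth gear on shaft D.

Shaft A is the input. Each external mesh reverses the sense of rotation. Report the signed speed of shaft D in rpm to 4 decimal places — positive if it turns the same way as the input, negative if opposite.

-229.1478 rpm (opposite to input, |ω| = 229.1478 rpm)

Stage 1 [33T→38T]: ω = 292.0000×33/38 = 253.5789 rpm, dir flips to −; running = −253.5789
Stage 2 [96T→86T]: ω = 253.5789×96/86 = 283.0649 rpm, dir flips to +; running = +283.0649
Stage 3 [68T→84T]: ω = 283.0649×68/84 = 229.1478 rpm, dir flips to −; running = −229.1478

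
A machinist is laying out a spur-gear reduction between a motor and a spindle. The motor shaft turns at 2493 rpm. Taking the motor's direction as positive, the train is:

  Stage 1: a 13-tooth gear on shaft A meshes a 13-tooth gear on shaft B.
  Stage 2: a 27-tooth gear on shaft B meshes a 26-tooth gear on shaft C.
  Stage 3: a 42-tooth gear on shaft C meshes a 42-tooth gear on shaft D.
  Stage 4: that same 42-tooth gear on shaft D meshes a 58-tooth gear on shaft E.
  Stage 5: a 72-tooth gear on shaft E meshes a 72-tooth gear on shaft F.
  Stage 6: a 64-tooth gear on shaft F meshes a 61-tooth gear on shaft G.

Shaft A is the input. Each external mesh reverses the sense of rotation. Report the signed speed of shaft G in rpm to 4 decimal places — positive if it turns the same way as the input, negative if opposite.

Stage 1 [13T→13T]: ω = 2493.0000×13/13 = 2493.0000 rpm, dir flips to −; running = −2493.0000
Stage 2 [27T→26T]: ω = 2493.0000×27/26 = 2588.8846 rpm, dir flips to +; running = +2588.8846
Stage 3 [42T→42T]: ω = 2588.8846×42/42 = 2588.8846 rpm, dir flips to −; running = −2588.8846
Stage 4 [42T→58T]: ω = 2588.8846×42/58 = 1874.7095 rpm, dir flips to +; running = +1874.7095
Stage 5 [72T→72T]: ω = 1874.7095×72/72 = 1874.7095 rpm, dir flips to −; running = −1874.7095
Stage 6 [64T→61T]: ω = 1874.7095×64/61 = 1966.9084 rpm, dir flips to +; running = +1966.9084

+1966.9084 rpm (same as input, |ω| = 1966.9084 rpm)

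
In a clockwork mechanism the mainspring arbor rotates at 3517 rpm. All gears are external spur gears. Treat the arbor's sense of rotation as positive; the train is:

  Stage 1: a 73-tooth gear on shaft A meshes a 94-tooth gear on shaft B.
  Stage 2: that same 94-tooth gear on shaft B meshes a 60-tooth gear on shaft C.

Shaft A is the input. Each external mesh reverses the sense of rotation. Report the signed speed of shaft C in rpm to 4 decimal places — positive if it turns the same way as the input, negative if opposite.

+4279.0167 rpm (same as input, |ω| = 4279.0167 rpm)

Stage 1 [73T→94T]: ω = 3517.0000×73/94 = 2731.2872 rpm, dir flips to −; running = −2731.2872
Stage 2 [94T→60T]: ω = 2731.2872×94/60 = 4279.0167 rpm, dir flips to +; running = +4279.0167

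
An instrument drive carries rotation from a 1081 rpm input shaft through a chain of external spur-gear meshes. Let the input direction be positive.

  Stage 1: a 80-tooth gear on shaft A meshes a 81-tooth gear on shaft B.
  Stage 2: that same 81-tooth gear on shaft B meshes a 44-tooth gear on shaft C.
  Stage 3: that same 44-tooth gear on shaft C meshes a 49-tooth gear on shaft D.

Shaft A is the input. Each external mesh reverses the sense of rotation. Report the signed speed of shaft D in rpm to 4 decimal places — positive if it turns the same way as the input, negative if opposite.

Stage 1 [80T→81T]: ω = 1081.0000×80/81 = 1067.6543 rpm, dir flips to −; running = −1067.6543
Stage 2 [81T→44T]: ω = 1067.6543×81/44 = 1965.4545 rpm, dir flips to +; running = +1965.4545
Stage 3 [44T→49T]: ω = 1965.4545×44/49 = 1764.8980 rpm, dir flips to −; running = −1764.8980

-1764.8980 rpm (opposite to input, |ω| = 1764.8980 rpm)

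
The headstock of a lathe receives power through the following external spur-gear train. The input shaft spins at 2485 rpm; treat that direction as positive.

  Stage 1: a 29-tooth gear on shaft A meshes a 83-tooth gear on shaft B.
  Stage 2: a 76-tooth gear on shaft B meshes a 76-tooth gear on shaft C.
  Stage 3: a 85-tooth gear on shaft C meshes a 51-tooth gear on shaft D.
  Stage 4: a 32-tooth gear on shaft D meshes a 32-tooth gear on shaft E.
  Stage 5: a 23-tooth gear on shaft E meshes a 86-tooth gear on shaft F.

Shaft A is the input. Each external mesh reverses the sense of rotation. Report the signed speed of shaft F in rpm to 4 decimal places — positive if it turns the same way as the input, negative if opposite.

Stage 1 [29T→83T]: ω = 2485.0000×29/83 = 868.2530 rpm, dir flips to −; running = −868.2530
Stage 2 [76T→76T]: ω = 868.2530×76/76 = 868.2530 rpm, dir flips to +; running = +868.2530
Stage 3 [85T→51T]: ω = 868.2530×85/51 = 1447.0884 rpm, dir flips to −; running = −1447.0884
Stage 4 [32T→32T]: ω = 1447.0884×32/32 = 1447.0884 rpm, dir flips to +; running = +1447.0884
Stage 5 [23T→86T]: ω = 1447.0884×23/86 = 387.0120 rpm, dir flips to −; running = −387.0120

-387.0120 rpm (opposite to input, |ω| = 387.0120 rpm)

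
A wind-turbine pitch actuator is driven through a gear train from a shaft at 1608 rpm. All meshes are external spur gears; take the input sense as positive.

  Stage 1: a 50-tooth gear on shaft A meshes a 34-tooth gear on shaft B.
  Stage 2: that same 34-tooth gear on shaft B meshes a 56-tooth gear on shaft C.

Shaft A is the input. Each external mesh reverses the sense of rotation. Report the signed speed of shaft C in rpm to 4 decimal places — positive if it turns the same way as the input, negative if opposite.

Stage 1 [50T→34T]: ω = 1608.0000×50/34 = 2364.7059 rpm, dir flips to −; running = −2364.7059
Stage 2 [34T→56T]: ω = 2364.7059×34/56 = 1435.7143 rpm, dir flips to +; running = +1435.7143

+1435.7143 rpm (same as input, |ω| = 1435.7143 rpm)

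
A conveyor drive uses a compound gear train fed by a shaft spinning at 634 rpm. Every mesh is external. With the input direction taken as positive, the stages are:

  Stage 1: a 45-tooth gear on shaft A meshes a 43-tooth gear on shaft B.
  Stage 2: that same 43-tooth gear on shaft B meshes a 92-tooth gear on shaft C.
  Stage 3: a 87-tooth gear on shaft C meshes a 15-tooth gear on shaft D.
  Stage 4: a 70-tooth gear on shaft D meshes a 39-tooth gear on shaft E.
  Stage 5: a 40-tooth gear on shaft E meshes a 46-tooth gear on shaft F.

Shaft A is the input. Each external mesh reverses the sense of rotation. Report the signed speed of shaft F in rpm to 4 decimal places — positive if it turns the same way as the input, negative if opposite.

-2807.2270 rpm (opposite to input, |ω| = 2807.2270 rpm)

Stage 1 [45T→43T]: ω = 634.0000×45/43 = 663.4884 rpm, dir flips to −; running = −663.4884
Stage 2 [43T→92T]: ω = 663.4884×43/92 = 310.1087 rpm, dir flips to +; running = +310.1087
Stage 3 [87T→15T]: ω = 310.1087×87/15 = 1798.6304 rpm, dir flips to −; running = −1798.6304
Stage 4 [70T→39T]: ω = 1798.6304×70/39 = 3228.3110 rpm, dir flips to +; running = +3228.3110
Stage 5 [40T→46T]: ω = 3228.3110×40/46 = 2807.2270 rpm, dir flips to −; running = −2807.2270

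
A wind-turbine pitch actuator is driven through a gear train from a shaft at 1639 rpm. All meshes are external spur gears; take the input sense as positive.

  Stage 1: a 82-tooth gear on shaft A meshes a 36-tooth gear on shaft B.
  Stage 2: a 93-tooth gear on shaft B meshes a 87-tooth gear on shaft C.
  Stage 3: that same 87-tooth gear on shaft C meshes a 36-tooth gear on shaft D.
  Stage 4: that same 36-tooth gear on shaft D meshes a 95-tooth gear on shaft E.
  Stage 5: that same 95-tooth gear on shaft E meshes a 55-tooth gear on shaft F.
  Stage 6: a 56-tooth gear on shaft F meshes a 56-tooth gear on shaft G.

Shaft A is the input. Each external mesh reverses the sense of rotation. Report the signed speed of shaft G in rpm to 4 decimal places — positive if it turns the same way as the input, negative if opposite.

+6312.6333 rpm (same as input, |ω| = 6312.6333 rpm)

Stage 1 [82T→36T]: ω = 1639.0000×82/36 = 3733.2778 rpm, dir flips to −; running = −3733.2778
Stage 2 [93T→87T]: ω = 3733.2778×93/87 = 3990.7452 rpm, dir flips to +; running = +3990.7452
Stage 3 [87T→36T]: ω = 3990.7452×87/36 = 9644.3009 rpm, dir flips to −; running = −9644.3009
Stage 4 [36T→95T]: ω = 9644.3009×36/95 = 3654.6825 rpm, dir flips to +; running = +3654.6825
Stage 5 [95T→55T]: ω = 3654.6825×95/55 = 6312.6333 rpm, dir flips to −; running = −6312.6333
Stage 6 [56T→56T]: ω = 6312.6333×56/56 = 6312.6333 rpm, dir flips to +; running = +6312.6333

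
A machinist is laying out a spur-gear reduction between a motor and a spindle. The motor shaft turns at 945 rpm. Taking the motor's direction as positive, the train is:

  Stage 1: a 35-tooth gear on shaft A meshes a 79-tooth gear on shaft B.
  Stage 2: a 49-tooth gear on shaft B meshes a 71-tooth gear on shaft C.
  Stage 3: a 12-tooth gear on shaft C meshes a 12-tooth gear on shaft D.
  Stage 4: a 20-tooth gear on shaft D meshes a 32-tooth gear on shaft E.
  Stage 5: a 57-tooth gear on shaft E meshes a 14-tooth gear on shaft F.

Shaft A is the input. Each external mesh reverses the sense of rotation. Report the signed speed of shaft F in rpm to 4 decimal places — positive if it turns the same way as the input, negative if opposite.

-735.2539 rpm (opposite to input, |ω| = 735.2539 rpm)

Stage 1 [35T→79T]: ω = 945.0000×35/79 = 418.6709 rpm, dir flips to −; running = −418.6709
Stage 2 [49T→71T]: ω = 418.6709×49/71 = 288.9419 rpm, dir flips to +; running = +288.9419
Stage 3 [12T→12T]: ω = 288.9419×12/12 = 288.9419 rpm, dir flips to −; running = −288.9419
Stage 4 [20T→32T]: ω = 288.9419×20/32 = 180.5887 rpm, dir flips to +; running = +180.5887
Stage 5 [57T→14T]: ω = 180.5887×57/14 = 735.2539 rpm, dir flips to −; running = −735.2539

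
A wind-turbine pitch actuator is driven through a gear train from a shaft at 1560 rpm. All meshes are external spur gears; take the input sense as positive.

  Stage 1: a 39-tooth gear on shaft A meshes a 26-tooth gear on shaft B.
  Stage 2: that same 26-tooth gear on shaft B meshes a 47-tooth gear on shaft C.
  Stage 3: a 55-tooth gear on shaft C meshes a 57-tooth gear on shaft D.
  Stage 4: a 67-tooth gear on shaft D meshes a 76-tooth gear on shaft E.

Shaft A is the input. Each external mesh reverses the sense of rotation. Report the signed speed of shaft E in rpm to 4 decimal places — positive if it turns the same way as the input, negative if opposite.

+1101.1346 rpm (same as input, |ω| = 1101.1346 rpm)

Stage 1 [39T→26T]: ω = 1560.0000×39/26 = 2340.0000 rpm, dir flips to −; running = −2340.0000
Stage 2 [26T→47T]: ω = 2340.0000×26/47 = 1294.4681 rpm, dir flips to +; running = +1294.4681
Stage 3 [55T→57T]: ω = 1294.4681×55/57 = 1249.0482 rpm, dir flips to −; running = −1249.0482
Stage 4 [67T→76T]: ω = 1249.0482×67/76 = 1101.1346 rpm, dir flips to +; running = +1101.1346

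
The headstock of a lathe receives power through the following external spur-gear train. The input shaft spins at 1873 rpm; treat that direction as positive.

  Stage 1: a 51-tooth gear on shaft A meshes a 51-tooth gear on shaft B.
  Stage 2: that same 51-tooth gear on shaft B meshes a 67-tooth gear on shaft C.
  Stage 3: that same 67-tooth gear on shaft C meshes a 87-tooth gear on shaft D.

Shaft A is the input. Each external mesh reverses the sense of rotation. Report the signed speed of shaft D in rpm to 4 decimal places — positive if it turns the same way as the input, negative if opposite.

-1097.9655 rpm (opposite to input, |ω| = 1097.9655 rpm)

Stage 1 [51T→51T]: ω = 1873.0000×51/51 = 1873.0000 rpm, dir flips to −; running = −1873.0000
Stage 2 [51T→67T]: ω = 1873.0000×51/67 = 1425.7164 rpm, dir flips to +; running = +1425.7164
Stage 3 [67T→87T]: ω = 1425.7164×67/87 = 1097.9655 rpm, dir flips to −; running = −1097.9655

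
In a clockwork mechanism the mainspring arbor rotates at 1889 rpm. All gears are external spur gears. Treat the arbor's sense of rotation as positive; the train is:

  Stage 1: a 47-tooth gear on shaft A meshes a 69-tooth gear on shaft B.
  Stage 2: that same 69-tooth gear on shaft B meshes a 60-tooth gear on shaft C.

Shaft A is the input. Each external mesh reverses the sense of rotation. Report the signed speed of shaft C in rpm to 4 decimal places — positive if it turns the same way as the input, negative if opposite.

+1479.7167 rpm (same as input, |ω| = 1479.7167 rpm)

Stage 1 [47T→69T]: ω = 1889.0000×47/69 = 1286.7101 rpm, dir flips to −; running = −1286.7101
Stage 2 [69T→60T]: ω = 1286.7101×69/60 = 1479.7167 rpm, dir flips to +; running = +1479.7167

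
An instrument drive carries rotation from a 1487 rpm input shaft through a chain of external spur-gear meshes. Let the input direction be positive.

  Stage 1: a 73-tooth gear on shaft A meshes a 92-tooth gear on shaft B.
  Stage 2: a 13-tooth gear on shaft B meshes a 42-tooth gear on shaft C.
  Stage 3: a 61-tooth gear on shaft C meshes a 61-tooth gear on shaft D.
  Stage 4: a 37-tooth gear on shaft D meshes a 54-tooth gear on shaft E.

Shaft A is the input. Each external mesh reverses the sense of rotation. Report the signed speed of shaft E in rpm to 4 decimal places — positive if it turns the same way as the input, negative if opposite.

+250.2350 rpm (same as input, |ω| = 250.2350 rpm)

Stage 1 [73T→92T]: ω = 1487.0000×73/92 = 1179.9022 rpm, dir flips to −; running = −1179.9022
Stage 2 [13T→42T]: ω = 1179.9022×13/42 = 365.2078 rpm, dir flips to +; running = +365.2078
Stage 3 [61T→61T]: ω = 365.2078×61/61 = 365.2078 rpm, dir flips to −; running = −365.2078
Stage 4 [37T→54T]: ω = 365.2078×37/54 = 250.2350 rpm, dir flips to +; running = +250.2350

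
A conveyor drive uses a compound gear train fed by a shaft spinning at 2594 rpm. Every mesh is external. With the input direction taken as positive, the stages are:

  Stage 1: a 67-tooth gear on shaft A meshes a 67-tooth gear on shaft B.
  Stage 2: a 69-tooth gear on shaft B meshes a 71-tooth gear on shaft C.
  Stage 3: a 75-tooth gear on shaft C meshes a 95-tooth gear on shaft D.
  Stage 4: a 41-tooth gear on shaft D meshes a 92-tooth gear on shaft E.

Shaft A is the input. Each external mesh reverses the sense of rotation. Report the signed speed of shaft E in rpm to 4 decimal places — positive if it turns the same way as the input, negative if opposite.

+886.9403 rpm (same as input, |ω| = 886.9403 rpm)

Stage 1 [67T→67T]: ω = 2594.0000×67/67 = 2594.0000 rpm, dir flips to −; running = −2594.0000
Stage 2 [69T→71T]: ω = 2594.0000×69/71 = 2520.9296 rpm, dir flips to +; running = +2520.9296
Stage 3 [75T→95T]: ω = 2520.9296×75/95 = 1990.2076 rpm, dir flips to −; running = −1990.2076
Stage 4 [41T→92T]: ω = 1990.2076×41/92 = 886.9403 rpm, dir flips to +; running = +886.9403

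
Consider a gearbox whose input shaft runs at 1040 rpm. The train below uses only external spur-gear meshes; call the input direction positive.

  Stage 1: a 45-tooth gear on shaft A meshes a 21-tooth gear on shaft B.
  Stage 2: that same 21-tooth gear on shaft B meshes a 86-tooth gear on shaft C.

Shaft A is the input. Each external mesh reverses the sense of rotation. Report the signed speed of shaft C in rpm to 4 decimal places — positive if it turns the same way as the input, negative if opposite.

+544.1860 rpm (same as input, |ω| = 544.1860 rpm)

Stage 1 [45T→21T]: ω = 1040.0000×45/21 = 2228.5714 rpm, dir flips to −; running = −2228.5714
Stage 2 [21T→86T]: ω = 2228.5714×21/86 = 544.1860 rpm, dir flips to +; running = +544.1860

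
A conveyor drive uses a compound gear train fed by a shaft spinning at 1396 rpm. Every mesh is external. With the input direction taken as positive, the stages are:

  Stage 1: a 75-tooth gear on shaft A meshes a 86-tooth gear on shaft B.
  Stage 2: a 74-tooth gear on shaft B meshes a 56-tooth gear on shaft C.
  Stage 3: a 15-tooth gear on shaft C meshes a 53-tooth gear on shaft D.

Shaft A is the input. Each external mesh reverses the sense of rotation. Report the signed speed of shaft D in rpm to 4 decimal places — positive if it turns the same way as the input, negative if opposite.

-455.3101 rpm (opposite to input, |ω| = 455.3101 rpm)

Stage 1 [75T→86T]: ω = 1396.0000×75/86 = 1217.4419 rpm, dir flips to −; running = −1217.4419
Stage 2 [74T→56T]: ω = 1217.4419×74/56 = 1608.7625 rpm, dir flips to +; running = +1608.7625
Stage 3 [15T→53T]: ω = 1608.7625×15/53 = 455.3101 rpm, dir flips to −; running = −455.3101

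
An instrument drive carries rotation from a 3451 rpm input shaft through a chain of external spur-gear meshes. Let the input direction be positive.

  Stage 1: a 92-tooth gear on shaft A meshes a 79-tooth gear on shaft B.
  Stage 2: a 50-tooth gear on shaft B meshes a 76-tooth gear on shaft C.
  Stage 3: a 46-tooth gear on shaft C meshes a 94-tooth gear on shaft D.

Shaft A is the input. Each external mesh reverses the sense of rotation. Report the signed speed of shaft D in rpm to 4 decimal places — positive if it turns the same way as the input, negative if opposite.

Stage 1 [92T→79T]: ω = 3451.0000×92/79 = 4018.8861 rpm, dir flips to −; running = −4018.8861
Stage 2 [50T→76T]: ω = 4018.8861×50/76 = 2644.0040 rpm, dir flips to +; running = +2644.0040
Stage 3 [46T→94T]: ω = 2644.0040×46/94 = 1293.8743 rpm, dir flips to −; running = −1293.8743

-1293.8743 rpm (opposite to input, |ω| = 1293.8743 rpm)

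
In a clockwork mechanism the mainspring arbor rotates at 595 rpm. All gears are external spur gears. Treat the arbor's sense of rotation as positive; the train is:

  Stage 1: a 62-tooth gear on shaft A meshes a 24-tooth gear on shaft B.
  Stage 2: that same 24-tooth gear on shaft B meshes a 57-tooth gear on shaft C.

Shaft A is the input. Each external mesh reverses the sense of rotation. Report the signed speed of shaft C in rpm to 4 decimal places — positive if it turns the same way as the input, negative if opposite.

Stage 1 [62T→24T]: ω = 595.0000×62/24 = 1537.0833 rpm, dir flips to −; running = −1537.0833
Stage 2 [24T→57T]: ω = 1537.0833×24/57 = 647.1930 rpm, dir flips to +; running = +647.1930

+647.1930 rpm (same as input, |ω| = 647.1930 rpm)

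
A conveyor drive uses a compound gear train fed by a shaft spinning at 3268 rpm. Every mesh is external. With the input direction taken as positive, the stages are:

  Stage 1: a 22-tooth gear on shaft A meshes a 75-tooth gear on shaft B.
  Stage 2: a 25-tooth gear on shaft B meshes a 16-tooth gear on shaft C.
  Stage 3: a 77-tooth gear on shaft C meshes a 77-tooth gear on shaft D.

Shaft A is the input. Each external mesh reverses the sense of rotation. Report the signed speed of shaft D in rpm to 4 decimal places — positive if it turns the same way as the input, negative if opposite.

-1497.8333 rpm (opposite to input, |ω| = 1497.8333 rpm)

Stage 1 [22T→75T]: ω = 3268.0000×22/75 = 958.6133 rpm, dir flips to −; running = −958.6133
Stage 2 [25T→16T]: ω = 958.6133×25/16 = 1497.8333 rpm, dir flips to +; running = +1497.8333
Stage 3 [77T→77T]: ω = 1497.8333×77/77 = 1497.8333 rpm, dir flips to −; running = −1497.8333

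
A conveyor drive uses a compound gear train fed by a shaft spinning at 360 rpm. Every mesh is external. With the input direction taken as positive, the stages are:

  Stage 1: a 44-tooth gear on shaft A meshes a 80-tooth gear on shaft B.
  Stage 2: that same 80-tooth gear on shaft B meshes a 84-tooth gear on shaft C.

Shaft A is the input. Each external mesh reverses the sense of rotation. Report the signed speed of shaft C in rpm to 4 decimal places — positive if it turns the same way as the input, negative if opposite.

+188.5714 rpm (same as input, |ω| = 188.5714 rpm)

Stage 1 [44T→80T]: ω = 360.0000×44/80 = 198.0000 rpm, dir flips to −; running = −198.0000
Stage 2 [80T→84T]: ω = 198.0000×80/84 = 188.5714 rpm, dir flips to +; running = +188.5714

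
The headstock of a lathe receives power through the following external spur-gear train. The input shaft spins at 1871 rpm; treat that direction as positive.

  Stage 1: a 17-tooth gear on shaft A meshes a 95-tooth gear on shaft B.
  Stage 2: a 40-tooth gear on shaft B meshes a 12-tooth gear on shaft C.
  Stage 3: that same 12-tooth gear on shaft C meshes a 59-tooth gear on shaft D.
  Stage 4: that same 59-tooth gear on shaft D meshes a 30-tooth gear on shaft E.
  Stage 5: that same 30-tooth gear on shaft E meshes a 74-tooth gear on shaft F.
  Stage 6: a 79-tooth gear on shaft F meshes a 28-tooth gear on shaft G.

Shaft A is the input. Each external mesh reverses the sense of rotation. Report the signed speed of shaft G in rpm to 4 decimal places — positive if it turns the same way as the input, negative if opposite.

Stage 1 [17T→95T]: ω = 1871.0000×17/95 = 334.8105 rpm, dir flips to −; running = −334.8105
Stage 2 [40T→12T]: ω = 334.8105×40/12 = 1116.0351 rpm, dir flips to +; running = +1116.0351
Stage 3 [12T→59T]: ω = 1116.0351×12/59 = 226.9902 rpm, dir flips to −; running = −226.9902
Stage 4 [59T→30T]: ω = 226.9902×59/30 = 446.4140 rpm, dir flips to +; running = +446.4140
Stage 5 [30T→74T]: ω = 446.4140×30/74 = 180.9787 rpm, dir flips to −; running = −180.9787
Stage 6 [79T→28T]: ω = 180.9787×79/28 = 510.6184 rpm, dir flips to +; running = +510.6184

+510.6184 rpm (same as input, |ω| = 510.6184 rpm)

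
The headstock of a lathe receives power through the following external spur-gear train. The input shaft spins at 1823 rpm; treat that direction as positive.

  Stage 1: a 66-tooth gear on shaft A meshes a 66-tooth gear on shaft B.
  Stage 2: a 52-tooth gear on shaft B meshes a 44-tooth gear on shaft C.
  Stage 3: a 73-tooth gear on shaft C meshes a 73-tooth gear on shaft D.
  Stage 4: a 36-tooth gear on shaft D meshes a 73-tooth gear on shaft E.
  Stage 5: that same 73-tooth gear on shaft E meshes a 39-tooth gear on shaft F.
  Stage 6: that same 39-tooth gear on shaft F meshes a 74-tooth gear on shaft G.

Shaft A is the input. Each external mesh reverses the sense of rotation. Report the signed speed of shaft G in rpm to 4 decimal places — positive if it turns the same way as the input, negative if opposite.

+1048.1130 rpm (same as input, |ω| = 1048.1130 rpm)

Stage 1 [66T→66T]: ω = 1823.0000×66/66 = 1823.0000 rpm, dir flips to −; running = −1823.0000
Stage 2 [52T→44T]: ω = 1823.0000×52/44 = 2154.4545 rpm, dir flips to +; running = +2154.4545
Stage 3 [73T→73T]: ω = 2154.4545×73/73 = 2154.4545 rpm, dir flips to −; running = −2154.4545
Stage 4 [36T→73T]: ω = 2154.4545×36/73 = 1062.4707 rpm, dir flips to +; running = +1062.4707
Stage 5 [73T→39T]: ω = 1062.4707×73/39 = 1988.7273 rpm, dir flips to −; running = −1988.7273
Stage 6 [39T→74T]: ω = 1988.7273×39/74 = 1048.1130 rpm, dir flips to +; running = +1048.1130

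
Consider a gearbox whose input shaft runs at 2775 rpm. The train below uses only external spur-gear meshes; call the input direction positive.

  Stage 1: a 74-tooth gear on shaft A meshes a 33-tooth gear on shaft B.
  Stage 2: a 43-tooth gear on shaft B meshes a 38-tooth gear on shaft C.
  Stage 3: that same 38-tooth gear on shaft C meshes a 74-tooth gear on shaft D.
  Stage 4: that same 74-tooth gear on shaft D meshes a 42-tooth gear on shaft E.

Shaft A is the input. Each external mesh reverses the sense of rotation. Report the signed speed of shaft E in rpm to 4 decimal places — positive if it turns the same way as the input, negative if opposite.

Stage 1 [74T→33T]: ω = 2775.0000×74/33 = 6222.7273 rpm, dir flips to −; running = −6222.7273
Stage 2 [43T→38T]: ω = 6222.7273×43/38 = 7041.5072 rpm, dir flips to +; running = +7041.5072
Stage 3 [38T→74T]: ω = 7041.5072×38/74 = 3615.9091 rpm, dir flips to −; running = −3615.9091
Stage 4 [74T→42T]: ω = 3615.9091×74/42 = 6370.8874 rpm, dir flips to +; running = +6370.8874

+6370.8874 rpm (same as input, |ω| = 6370.8874 rpm)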